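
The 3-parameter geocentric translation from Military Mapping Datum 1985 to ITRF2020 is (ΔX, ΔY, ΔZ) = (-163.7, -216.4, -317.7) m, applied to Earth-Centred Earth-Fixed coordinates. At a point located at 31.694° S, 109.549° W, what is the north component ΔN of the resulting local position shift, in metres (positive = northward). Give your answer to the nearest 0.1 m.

The local north axis is (−sin φ cos λ, −sin φ sin λ, cos φ), giving ΔN = 28.778 + 107.139 − 270.320 = -134.40 m.

ΔN = -134.4 m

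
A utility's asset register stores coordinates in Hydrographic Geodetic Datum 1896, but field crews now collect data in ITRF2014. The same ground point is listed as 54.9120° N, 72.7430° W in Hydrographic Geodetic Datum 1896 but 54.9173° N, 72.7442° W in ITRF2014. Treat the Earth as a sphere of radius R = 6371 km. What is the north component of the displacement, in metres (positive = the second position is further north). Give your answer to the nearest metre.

ΔN = 589 m

Δφ = 54.9173° − 54.9120° = +0.0053°; Δλ = -72.7442° − -72.7430° = -0.0012°.
1° along a meridian = πR/180 = 111195 m.
ΔN = Δφ × 111195 = 589.3 m; ΔE = Δλ × 111195 × cos(54.9120°) = -0.0012 × 111195 × 0.574834 = -76.7 m.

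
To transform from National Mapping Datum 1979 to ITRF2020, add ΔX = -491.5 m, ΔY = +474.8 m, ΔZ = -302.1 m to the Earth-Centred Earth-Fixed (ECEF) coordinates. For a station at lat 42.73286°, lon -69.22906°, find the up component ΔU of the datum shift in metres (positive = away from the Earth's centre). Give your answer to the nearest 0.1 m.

The local up (radial) axis is (cos φ cos λ, cos φ sin λ, sin φ), giving ΔU = -128.029 − 326.086 − 204.999 = -659.11 m.

ΔU = -659.1 m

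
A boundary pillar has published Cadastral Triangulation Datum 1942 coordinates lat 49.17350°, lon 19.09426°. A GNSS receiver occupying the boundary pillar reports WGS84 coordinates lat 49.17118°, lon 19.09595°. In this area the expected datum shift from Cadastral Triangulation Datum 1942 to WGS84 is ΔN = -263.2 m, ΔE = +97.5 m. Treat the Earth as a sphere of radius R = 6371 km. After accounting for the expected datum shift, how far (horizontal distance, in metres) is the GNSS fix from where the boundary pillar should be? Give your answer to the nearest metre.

26 m

Observed coordinate differences: Δφ = -0.00232°, Δλ = +0.00169°.
Converting to metres (1° lat = 111195 m, cos φ = 0.653771): observed ΔN = -258.0 m, observed ΔE = 122.9 m.
Subtracting the expected shift leaves a residual of -258.0 − (-263.2) = 5.2 m north and 122.9 − (97.5) = 25.4 m east.
Residual distance = √(5.2² + 25.4²) = 25.9 m.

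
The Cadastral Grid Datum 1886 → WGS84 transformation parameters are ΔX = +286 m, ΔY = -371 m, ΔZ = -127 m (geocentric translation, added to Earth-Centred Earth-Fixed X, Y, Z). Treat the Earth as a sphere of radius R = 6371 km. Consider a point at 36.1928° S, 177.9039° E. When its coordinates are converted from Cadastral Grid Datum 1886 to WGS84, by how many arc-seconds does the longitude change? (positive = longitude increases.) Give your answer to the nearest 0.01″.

sin φ = -0.590504, cos φ = 0.807035, sin λ = 0.036576, cos λ = -0.999331.
East component: ΔE = −sin λ·ΔX + cos λ·ΔY = −(0.036576)(286) + (-0.999331)(-371) = 360.29 m.
1° of latitude spans πR/180 = 111195 m; at latitude φ, 1° of longitude spans that × cos φ = 89738.1 m, so Δλ = 360.29 / 89738.1 × 3600 = 14.454″.

Δλ = 14.45″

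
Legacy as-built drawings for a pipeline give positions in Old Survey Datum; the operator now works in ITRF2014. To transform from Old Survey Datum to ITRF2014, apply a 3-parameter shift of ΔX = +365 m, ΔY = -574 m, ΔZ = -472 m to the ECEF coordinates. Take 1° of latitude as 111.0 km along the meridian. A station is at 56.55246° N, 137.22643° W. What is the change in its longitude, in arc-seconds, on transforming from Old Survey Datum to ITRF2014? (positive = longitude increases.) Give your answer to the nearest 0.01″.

sin φ = 0.834391, cos φ = 0.551173, sin λ = -0.679103, cos λ = -0.734043.
East component: ΔE = −sin λ·ΔX + cos λ·ΔY = −(-0.679103)(365) + (-0.734043)(-574) = 669.21 m.
1° of latitude spans 111000 m; at latitude φ, 1° of longitude spans that × cos φ = 61180.2 m, so Δλ = 669.21 / 61180.2 × 3600 = 39.378″.

Δλ = 39.38″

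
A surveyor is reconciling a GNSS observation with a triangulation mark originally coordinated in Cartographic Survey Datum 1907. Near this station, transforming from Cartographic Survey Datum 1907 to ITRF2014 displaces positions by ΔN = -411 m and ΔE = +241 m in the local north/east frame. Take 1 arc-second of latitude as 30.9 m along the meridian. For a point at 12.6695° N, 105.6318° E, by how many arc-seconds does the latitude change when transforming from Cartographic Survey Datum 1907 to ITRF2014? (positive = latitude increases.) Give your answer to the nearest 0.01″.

1″ of latitude = 30.90 m, so Δφ = -411.0 / 30.90 = -13.301″.

Δφ = -13.30″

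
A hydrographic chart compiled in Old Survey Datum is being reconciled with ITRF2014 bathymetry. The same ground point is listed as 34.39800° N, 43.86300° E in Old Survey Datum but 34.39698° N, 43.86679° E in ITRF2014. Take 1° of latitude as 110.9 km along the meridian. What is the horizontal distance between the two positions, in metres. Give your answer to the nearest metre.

Δφ = 34.39698° − 34.39800° = -0.00102°; Δλ = 43.86679° − 43.86300° = +0.00379°.
ΔN = Δφ × 110900 = -113.1 m; ΔE = Δλ × 110900 × cos(34.39800°) = +0.00379 × 110900 × 0.825133 = 346.8 m.
Distance = √(ΔE² + ΔN²) = √(346.8² + (-113.1)²) = 364.8 m.

365 m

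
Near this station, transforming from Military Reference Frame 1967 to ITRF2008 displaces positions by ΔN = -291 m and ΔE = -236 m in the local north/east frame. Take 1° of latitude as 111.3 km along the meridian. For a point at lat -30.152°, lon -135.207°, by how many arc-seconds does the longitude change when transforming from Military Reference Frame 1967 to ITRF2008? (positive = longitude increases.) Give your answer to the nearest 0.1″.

At latitude -30.152°, cos φ = 0.864696.
1° of longitude at this latitude = 111.3 × cos φ = 96.24 km, so Δλ = -236.0 / 96240.7 = -0.0024522° = -8.828″.

Δλ = -8.8″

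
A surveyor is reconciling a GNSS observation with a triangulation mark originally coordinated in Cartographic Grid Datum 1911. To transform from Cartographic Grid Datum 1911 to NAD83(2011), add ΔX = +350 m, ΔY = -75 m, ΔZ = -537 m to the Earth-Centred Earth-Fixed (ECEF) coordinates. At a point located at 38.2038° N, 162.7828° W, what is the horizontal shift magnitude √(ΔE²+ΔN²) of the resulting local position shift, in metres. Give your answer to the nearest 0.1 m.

At φ = 38.2038°, λ = -162.7828°: sin φ = 0.618461, cos φ = 0.785816, sin λ = -0.295995, cos λ = -0.955190.
ΔE = −sin λ·ΔX + cos λ·ΔY = −(-0.295995)·(350) + (-0.955190)·(-75) = 175.24 m.
ΔN = −sin φ cos λ·ΔX − sin φ sin λ·ΔY + cos φ·ΔZ = −(0.618461)(-0.955190)(350) − (0.618461)(-0.295995)(-75) + (0.785816)(-537) = -228.95 m.
Horizontal magnitude = √(ΔE² + ΔN²) = √(175.24² + (-228.95)²) = 288.32 m.

288.3 m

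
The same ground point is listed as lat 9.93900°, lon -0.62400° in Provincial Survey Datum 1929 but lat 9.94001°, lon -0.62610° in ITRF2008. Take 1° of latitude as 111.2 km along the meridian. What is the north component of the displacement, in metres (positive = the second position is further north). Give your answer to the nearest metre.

ΔN = 112 m

Δφ = 9.94001° − 9.93900° = +0.00101°; Δλ = -0.62610° − -0.62400° = -0.00210°.
ΔN = Δφ × 111200 = 112.3 m; ΔE = Δλ × 111200 × cos(9.93900°) = -0.00210 × 111200 × 0.984992 = -230.0 m.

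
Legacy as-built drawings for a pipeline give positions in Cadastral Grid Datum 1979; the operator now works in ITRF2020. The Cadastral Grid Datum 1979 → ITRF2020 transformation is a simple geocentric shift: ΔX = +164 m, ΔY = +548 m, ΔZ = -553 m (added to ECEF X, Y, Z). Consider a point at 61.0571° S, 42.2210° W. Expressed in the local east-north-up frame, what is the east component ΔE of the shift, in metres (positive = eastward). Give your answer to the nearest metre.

At φ = -61.0571°, λ = -42.2210°: sin φ = -0.875102, cos φ = 0.483938, sin λ = -0.671992, cos λ = 0.740558.
ΔE = −sin λ·ΔX + cos λ·ΔY = −(-0.671992)·(164) + (0.740558)·(548) = 516.03 m.

ΔE = 516 m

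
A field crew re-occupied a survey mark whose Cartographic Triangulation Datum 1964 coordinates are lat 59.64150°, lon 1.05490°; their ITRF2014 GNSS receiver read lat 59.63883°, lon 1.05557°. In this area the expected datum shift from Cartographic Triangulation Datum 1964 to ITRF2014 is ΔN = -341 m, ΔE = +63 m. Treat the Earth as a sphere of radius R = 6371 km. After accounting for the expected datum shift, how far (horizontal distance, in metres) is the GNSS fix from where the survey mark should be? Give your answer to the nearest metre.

51 m

Observed coordinate differences: Δφ = -0.00267°, Δλ = +0.00067°.
Converting to metres (1° lat = 111195 m, cos φ = 0.505409): observed ΔN = -296.9 m, observed ΔE = 37.7 m.
Subtracting the expected shift leaves a residual of -296.9 − (-341) = 44.1 m north and 37.7 − (63) = -25.3 m east.
Residual distance = √(44.1² + (-25.3)²) = 50.9 m.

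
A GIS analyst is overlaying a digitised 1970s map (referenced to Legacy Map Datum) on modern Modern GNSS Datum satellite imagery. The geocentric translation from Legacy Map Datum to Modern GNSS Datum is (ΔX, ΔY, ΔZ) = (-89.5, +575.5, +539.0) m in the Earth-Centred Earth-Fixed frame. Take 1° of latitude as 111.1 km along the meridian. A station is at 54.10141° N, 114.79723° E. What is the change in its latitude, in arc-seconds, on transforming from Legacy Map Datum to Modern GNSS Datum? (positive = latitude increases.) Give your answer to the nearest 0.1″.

sin φ = 0.810056, cos φ = 0.586352, sin λ = 0.907798, cos λ = -0.419408.
North component: ΔN = −sin φ cos λ·ΔX − sin φ sin λ·ΔY + cos φ·ΔZ = −(0.810056)(-0.419408)(-89.5) − (0.810056)(0.907798)(575.5) + (0.586352)(539.0) = -137.57 m.
1° of latitude spans 111100 m, so Δφ = -137.57 / 111100 × 3600 = -4.458″.

Δφ = -4.5″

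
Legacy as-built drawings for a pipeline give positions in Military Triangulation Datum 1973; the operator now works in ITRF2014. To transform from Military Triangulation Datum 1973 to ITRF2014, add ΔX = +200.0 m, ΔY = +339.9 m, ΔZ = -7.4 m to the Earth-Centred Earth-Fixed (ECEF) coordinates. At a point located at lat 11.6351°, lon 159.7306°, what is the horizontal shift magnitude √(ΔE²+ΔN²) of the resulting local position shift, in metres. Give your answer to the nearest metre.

The local east axis at (φ, λ) is (−sin λ, cos λ, 0), so ΔE = −sin(159.7306°)·200.0 + cos(159.7306°)·339.9 = -388.14 m.
The local north axis is (−sin φ cos λ, −sin φ sin λ, cos φ), giving ΔN = 37.838 − 23.748 − 7.248 = 6.84 m.
Horizontal magnitude = √(ΔE² + ΔN²) = √((-388.14)² + 6.84²) = 388.20 m.

388 m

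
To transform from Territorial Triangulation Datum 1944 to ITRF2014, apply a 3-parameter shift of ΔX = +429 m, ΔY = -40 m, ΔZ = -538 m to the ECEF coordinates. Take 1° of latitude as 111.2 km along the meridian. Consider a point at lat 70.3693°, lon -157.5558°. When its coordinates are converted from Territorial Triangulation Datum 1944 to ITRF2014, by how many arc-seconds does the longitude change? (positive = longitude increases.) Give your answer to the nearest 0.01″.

sin φ = 0.941878, cos φ = 0.335956, sin λ = -0.381783, cos λ = -0.924252.
East component: ΔE = −sin λ·ΔX + cos λ·ΔY = −(-0.381783)(429) + (-0.924252)(-40) = 200.76 m.
1° of latitude spans 111200 m; at latitude φ, 1° of longitude spans that × cos φ = 37358.3 m, so Δλ = 200.76 / 37358.3 × 3600 = 19.346″.

Δλ = 19.35″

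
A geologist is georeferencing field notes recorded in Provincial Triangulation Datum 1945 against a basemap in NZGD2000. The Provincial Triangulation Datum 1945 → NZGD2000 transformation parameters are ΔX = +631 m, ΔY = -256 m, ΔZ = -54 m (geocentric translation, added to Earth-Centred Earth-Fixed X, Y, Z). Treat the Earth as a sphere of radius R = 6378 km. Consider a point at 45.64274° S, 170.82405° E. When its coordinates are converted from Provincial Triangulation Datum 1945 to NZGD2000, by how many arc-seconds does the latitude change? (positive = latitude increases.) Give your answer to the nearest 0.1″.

Δφ = -16.6″

sin φ = -0.714994, cos φ = 0.699130, sin λ = 0.159467, cos λ = -0.987203.
North component: ΔN = −sin φ cos λ·ΔX − sin φ sin λ·ΔY + cos φ·ΔZ = −(-0.714994)(-0.987203)(631) − (-0.714994)(0.159467)(-256) + (0.699130)(-54) = -512.33 m.
1° of latitude spans πR/180 = 111317 m, so Δφ = -512.33 / 111317 × 3600 = -16.569″.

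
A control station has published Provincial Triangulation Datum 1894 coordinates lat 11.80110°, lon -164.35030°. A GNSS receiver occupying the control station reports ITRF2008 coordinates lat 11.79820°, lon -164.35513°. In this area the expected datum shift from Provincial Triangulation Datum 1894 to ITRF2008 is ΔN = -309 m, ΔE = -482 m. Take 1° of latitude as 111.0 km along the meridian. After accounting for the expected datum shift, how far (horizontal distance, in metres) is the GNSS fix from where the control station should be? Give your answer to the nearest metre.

Observed coordinate differences: Δφ = -0.00290°, Δλ = -0.00483°.
Converting to metres (1° lat = 111000 m, cos φ = 0.978863): observed ΔN = -321.9 m, observed ΔE = -524.8 m.
Subtracting the expected shift leaves a residual of -321.9 − (-309) = -12.9 m north and -524.8 − (-482) = -42.8 m east.
Residual distance = √((-12.9)² + (-42.8)²) = 44.7 m.

45 m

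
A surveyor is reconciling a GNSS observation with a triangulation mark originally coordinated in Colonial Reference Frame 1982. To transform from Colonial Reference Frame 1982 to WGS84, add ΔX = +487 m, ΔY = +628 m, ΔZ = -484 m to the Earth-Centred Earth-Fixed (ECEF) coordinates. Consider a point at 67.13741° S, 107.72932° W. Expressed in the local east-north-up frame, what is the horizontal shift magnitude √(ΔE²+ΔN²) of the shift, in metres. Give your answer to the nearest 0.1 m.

917.3 m

The local east axis at (φ, λ) is (−sin λ, cos λ, 0), so ΔE = −sin(-107.72932°)·487 + cos(-107.72932°)·628 = 272.63 m.
The local north axis is (−sin φ cos λ, −sin φ sin λ, cos φ), giving ΔN = -136.651 − 551.181 − 188.045 = -875.88 m.
Horizontal magnitude = √(ΔE² + ΔN²) = √(272.63² + (-875.88)²) = 917.33 m.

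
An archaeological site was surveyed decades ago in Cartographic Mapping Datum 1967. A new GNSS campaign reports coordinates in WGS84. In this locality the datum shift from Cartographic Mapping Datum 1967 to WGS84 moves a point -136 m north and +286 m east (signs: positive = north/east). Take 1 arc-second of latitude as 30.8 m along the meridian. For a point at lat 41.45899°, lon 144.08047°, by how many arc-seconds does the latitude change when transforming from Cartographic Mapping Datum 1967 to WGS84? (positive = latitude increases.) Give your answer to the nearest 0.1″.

1″ of latitude = 30.80 m, so Δφ = -136.0 / 30.80 = -4.416″.

Δφ = -4.4″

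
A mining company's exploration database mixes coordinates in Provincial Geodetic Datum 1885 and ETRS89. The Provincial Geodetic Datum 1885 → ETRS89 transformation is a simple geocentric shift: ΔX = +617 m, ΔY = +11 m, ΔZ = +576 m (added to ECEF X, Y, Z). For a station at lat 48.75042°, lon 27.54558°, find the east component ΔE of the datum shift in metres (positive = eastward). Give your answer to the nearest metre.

ΔE = -276 m

At φ = 48.75042°, λ = 27.54558°: sin φ = 0.751845, cos φ = 0.659340, sin λ = 0.462454, cos λ = 0.886643.
ΔE = −sin λ·ΔX + cos λ·ΔY = −(0.462454)·(617) + (0.886643)·(11) = -275.58 m.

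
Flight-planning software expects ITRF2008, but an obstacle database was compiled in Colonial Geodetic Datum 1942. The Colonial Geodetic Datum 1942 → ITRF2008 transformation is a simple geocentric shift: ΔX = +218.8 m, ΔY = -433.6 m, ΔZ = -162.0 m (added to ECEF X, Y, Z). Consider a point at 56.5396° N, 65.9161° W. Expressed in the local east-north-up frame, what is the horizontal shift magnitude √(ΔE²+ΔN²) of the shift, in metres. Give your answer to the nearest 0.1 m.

The local east axis at (φ, λ) is (−sin λ, cos λ, 0), so ΔE = −sin(-65.9161°)·218.8 + cos(-65.9161°)·(-433.6) = 22.81 m.
The local north axis is (−sin φ cos λ, −sin φ sin λ, cos φ), giving ΔN = -74.489 − 330.248 − 89.320 = -494.06 m.
Horizontal magnitude = √(ΔE² + ΔN²) = √(22.81² + (-494.06)²) = 494.58 m.

494.6 m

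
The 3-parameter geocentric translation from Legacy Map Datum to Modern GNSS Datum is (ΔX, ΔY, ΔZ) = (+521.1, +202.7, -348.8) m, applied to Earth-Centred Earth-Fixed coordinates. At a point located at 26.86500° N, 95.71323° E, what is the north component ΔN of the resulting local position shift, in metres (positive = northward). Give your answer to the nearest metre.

At φ = 26.86500°, λ = 95.71323°: sin φ = 0.451890, cos φ = 0.892074, sin λ = 0.995033, cos λ = -0.099550.
ΔN = −sin φ cos λ·ΔX − sin φ sin λ·ΔY + cos φ·ΔZ = −(0.451890)(-0.099550)(521.1) − (0.451890)(0.995033)(202.7) + (0.892074)(-348.8) = -378.86 m.

ΔN = -379 m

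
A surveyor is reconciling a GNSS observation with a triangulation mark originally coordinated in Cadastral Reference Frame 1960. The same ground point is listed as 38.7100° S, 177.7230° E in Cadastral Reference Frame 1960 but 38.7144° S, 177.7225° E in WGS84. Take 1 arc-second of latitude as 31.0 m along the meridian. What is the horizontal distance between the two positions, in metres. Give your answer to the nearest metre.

Δφ = -38.7144° − -38.7100° = -0.0044°; Δλ = 177.7225° − 177.7230° = -0.0005°.
1° of latitude = 3600 × 31.00 = 111600 m.
ΔN = Δφ × 111600 = -491.0 m; ΔE = Δλ × 111600 × cos(-38.7100°) = -0.0005 × 111600 × 0.780321 = -43.5 m.
Distance = √(ΔE² + ΔN²) = √((-43.5)² + (-491.0)²) = 493.0 m.

493 m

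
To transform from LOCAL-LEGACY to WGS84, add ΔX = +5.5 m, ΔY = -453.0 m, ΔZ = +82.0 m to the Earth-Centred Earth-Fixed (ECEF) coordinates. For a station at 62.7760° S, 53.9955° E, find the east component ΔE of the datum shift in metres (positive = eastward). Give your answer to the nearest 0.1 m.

At φ = -62.7760°, λ = 53.9955°: sin φ = -0.889225, cos φ = 0.457470, sin λ = 0.808971, cos λ = 0.587849.
ΔE = −sin λ·ΔX + cos λ·ΔY = −(0.808971)·(5.5) + (0.587849)·(-453.0) = -270.74 m.

ΔE = -270.7 m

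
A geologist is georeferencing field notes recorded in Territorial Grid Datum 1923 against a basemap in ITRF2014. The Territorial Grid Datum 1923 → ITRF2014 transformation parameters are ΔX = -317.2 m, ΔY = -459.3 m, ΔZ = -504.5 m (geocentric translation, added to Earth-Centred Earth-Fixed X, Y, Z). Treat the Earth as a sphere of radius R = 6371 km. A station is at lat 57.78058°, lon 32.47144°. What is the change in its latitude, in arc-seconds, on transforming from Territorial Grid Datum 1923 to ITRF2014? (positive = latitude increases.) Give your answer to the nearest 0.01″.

sin φ = 0.846013, cos φ = 0.533163, sin λ = 0.536879, cos λ = 0.843659.
North component: ΔN = −sin φ cos λ·ΔX − sin φ sin λ·ΔY + cos φ·ΔZ = −(0.846013)(0.843659)(-317.2) − (0.846013)(0.536879)(-459.3) + (0.533163)(-504.5) = 166.04 m.
1° of latitude spans πR/180 = 111195 m, so Δφ = 166.04 / 111195 × 3600 = 5.376″.

Δφ = 5.38″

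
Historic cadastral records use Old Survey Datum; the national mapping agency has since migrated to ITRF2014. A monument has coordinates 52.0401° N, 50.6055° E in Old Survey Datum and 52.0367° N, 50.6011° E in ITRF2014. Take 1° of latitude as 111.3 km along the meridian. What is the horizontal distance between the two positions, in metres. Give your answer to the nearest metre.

Δφ = 52.0367° − 52.0401° = -0.0034°; Δλ = 50.6011° − 50.6055° = -0.0044°.
ΔN = Δφ × 111300 = -378.4 m; ΔE = Δλ × 111300 × cos(52.0401°) = -0.0044 × 111300 × 0.615110 = -301.2 m.
Distance = √(ΔE² + ΔN²) = √((-301.2)² + (-378.4)²) = 483.7 m.

484 m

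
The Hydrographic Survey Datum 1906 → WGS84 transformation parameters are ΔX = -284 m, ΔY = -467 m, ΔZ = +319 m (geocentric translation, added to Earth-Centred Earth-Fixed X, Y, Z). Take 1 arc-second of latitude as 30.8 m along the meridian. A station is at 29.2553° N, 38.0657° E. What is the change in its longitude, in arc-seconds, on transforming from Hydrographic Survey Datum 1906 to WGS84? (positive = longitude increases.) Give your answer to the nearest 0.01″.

sin φ = 0.488702, cos φ = 0.872451, sin λ = 0.616565, cos λ = 0.787304.
East component: ΔE = −sin λ·ΔX + cos λ·ΔY = −(0.616565)(-284) + (0.787304)(-467) = -192.57 m.
1° of latitude spans 3600 × 30.80 = 110880 m; at latitude φ, 1° of longitude spans that × cos φ = 96737.3 m, so Δλ = -192.57 / 96737.3 × 3600 = -7.166″.

Δλ = -7.17″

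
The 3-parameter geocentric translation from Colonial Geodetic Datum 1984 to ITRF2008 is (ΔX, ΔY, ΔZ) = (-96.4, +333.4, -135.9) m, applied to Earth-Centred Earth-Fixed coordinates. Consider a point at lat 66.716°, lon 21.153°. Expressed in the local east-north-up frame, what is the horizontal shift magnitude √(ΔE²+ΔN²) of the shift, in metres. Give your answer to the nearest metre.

355 m

At φ = 66.716°, λ = 21.153°: sin φ = 0.918557, cos φ = 0.395289, sin λ = 0.360860, cos λ = 0.932620.
ΔE = −sin λ·ΔX + cos λ·ΔY = −(0.360860)·(-96.4) + (0.932620)·(333.4) = 345.72 m.
ΔN = −sin φ cos λ·ΔX − sin φ sin λ·ΔY + cos φ·ΔZ = −(0.918557)(0.932620)(-96.4) − (0.918557)(0.360860)(333.4) + (0.395289)(-135.9) = -81.65 m.
Horizontal magnitude = √(ΔE² + ΔN²) = √(345.72² + (-81.65)²) = 355.23 m.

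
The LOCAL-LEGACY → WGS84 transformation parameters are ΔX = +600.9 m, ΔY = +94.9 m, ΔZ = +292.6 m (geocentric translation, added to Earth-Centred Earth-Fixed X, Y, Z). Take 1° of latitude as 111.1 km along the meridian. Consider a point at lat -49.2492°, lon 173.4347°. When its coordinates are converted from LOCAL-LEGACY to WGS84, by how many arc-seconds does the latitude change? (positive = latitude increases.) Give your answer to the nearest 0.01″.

Δφ = -8.20″

sin φ = -0.757556, cos φ = 0.652770, sin λ = 0.114336, cos λ = -0.993442.
North component: ΔN = −sin φ cos λ·ΔX − sin φ sin λ·ΔY + cos φ·ΔZ = −(-0.757556)(-0.993442)(600.9) − (-0.757556)(0.114336)(94.9) + (0.652770)(292.6) = -253.01 m.
1° of latitude spans 111100 m, so Δφ = -253.01 / 111100 × 3600 = -8.198″.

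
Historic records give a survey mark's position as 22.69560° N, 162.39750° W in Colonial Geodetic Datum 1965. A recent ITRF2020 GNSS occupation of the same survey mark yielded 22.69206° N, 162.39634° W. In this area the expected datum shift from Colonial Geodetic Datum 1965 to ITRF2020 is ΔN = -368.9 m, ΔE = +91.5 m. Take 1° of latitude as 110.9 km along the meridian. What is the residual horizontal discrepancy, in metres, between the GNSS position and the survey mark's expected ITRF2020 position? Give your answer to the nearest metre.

36 m

Observed coordinate differences: Δφ = -0.00354°, Δλ = +0.00116°.
Converting to metres (1° lat = 110900 m, cos φ = 0.922568): observed ΔN = -392.6 m, observed ΔE = 118.7 m.
Subtracting the expected shift leaves a residual of -392.6 − (-368.9) = -23.7 m north and 118.7 − (91.5) = 27.2 m east.
Residual distance = √((-23.7)² + 27.2²) = 36.1 m.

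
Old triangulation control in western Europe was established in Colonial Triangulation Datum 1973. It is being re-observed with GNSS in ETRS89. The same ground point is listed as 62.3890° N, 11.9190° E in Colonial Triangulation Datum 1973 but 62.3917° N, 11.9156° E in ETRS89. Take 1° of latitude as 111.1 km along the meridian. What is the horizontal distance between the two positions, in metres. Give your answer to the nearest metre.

347 m

Δφ = 62.3917° − 62.3890° = +0.0027°; Δλ = 11.9156° − 11.9190° = -0.0034°.
ΔN = Δφ × 111100 = 300.0 m; ΔE = Δλ × 111100 × cos(62.3890°) = -0.0034 × 111100 × 0.463466 = -175.1 m.
Distance = √(ΔE² + ΔN²) = √((-175.1)² + 300.0²) = 347.3 m.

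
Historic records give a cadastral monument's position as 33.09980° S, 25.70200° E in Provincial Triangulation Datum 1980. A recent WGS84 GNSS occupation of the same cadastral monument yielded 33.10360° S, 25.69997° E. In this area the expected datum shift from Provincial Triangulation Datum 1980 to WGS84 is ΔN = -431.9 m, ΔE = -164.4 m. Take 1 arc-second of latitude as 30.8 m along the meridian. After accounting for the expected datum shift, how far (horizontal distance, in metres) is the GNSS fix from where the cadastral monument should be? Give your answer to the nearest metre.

26 m

Observed coordinate differences: Δφ = -0.00380°, Δλ = -0.00203°.
Converting to metres (1° lat = 110880 m, cos φ = 0.837721): observed ΔN = -421.3 m, observed ΔE = -188.6 m.
Subtracting the expected shift leaves a residual of -421.3 − (-431.9) = 10.6 m north and -188.6 − (-164.4) = -24.2 m east.
Residual distance = √(10.6² + (-24.2)²) = 26.4 m.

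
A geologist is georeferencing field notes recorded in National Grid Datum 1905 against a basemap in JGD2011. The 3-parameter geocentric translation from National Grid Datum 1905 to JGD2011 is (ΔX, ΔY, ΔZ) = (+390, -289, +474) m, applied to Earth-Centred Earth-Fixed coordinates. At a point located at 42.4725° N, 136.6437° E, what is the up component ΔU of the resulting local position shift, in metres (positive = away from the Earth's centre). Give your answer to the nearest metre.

At φ = 42.4725°, λ = 136.6437°: sin φ = 0.675236, cos φ = 0.737602, sin λ = 0.686533, cos λ = -0.727099.
ΔU = cos φ cos λ·ΔX + cos φ sin λ·ΔY + sin φ·ΔZ = (0.737602)(-0.727099)(390) + (0.737602)(0.686533)(-289) + (0.675236)(474) = -35.44 m.

ΔU = -35 m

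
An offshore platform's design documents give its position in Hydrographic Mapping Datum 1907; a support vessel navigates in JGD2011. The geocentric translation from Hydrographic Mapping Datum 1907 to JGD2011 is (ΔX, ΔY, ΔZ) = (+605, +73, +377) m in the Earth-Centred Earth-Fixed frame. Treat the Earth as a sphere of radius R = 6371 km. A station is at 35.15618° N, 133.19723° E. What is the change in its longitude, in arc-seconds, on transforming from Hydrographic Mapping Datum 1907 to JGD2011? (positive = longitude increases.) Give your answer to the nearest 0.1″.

Δλ = -19.4″

sin φ = 0.575807, cos φ = 0.817586, sin λ = 0.729002, cos λ = -0.684512.
East component: ΔE = −sin λ·ΔX + cos λ·ΔY = −(0.729002)(605) + (-0.684512)(73) = -491.02 m.
1° of latitude spans πR/180 = 111195 m; at latitude φ, 1° of longitude spans that × cos φ = 90911.4 m, so Δλ = -491.02 / 90911.4 × 3600 = -19.444″.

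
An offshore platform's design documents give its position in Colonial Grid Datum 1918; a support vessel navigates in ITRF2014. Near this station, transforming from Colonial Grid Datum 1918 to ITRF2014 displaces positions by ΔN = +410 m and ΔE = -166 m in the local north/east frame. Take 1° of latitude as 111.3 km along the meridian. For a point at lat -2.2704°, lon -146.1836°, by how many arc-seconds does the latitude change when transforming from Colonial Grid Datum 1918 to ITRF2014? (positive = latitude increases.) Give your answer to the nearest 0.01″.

1° of latitude = 111.3 km, so Δφ = 410.0 / 111300 = 0.0036837° = 13.261″.

Δφ = 13.26″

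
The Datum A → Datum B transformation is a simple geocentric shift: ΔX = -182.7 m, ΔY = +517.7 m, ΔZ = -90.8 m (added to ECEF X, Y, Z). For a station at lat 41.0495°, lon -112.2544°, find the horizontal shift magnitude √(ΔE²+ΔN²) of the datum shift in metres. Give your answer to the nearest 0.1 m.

416.7 m

At φ = 41.0495°, λ = -112.2544°: sin φ = 0.656711, cos φ = 0.754143, sin λ = -0.925511, cos λ = -0.378720.
ΔE = −sin λ·ΔX + cos λ·ΔY = −(-0.925511)·(-182.7) + (-0.378720)·(517.7) = -365.15 m.
ΔN = −sin φ cos λ·ΔX − sin φ sin λ·ΔY + cos φ·ΔZ = −(0.656711)(-0.378720)(-182.7) − (0.656711)(-0.925511)(517.7) + (0.754143)(-90.8) = 200.74 m.
Horizontal magnitude = √(ΔE² + ΔN²) = √((-365.15)² + 200.74²) = 416.69 m.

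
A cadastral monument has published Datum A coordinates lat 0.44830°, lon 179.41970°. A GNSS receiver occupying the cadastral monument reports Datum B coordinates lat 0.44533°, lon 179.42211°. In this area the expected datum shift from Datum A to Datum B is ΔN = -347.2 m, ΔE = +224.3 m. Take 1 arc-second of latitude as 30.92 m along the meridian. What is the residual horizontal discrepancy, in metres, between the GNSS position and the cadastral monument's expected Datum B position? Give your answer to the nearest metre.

47 m

Observed coordinate differences: Δφ = -0.00297°, Δλ = +0.00241°.
Converting to metres (1° lat = 111312 m, cos φ = 0.999969): observed ΔN = -330.6 m, observed ΔE = 268.3 m.
Subtracting the expected shift leaves a residual of -330.6 − (-347.2) = 16.6 m north and 268.3 − (224.3) = 44.0 m east.
Residual distance = √(16.6² + 44.0²) = 47.0 m.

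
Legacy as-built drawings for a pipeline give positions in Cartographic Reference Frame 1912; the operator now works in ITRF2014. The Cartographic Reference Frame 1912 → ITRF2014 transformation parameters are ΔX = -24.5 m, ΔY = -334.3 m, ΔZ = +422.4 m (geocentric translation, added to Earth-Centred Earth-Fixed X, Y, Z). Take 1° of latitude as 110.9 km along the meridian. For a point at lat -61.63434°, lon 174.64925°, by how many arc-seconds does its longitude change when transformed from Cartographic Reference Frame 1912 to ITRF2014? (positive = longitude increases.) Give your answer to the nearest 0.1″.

sin φ = -0.879933, cos φ = 0.475097, sin λ = 0.093253, cos λ = -0.995642.
East component: ΔE = −sin λ·ΔX + cos λ·ΔY = −(0.093253)(-24.5) + (-0.995642)(-334.3) = 335.13 m.
1° of latitude spans 110900 m; at latitude φ, 1° of longitude spans that × cos φ = 52688.2 m, so Δλ = 335.13 / 52688.2 × 3600 = 22.898″.

Δλ = 22.9″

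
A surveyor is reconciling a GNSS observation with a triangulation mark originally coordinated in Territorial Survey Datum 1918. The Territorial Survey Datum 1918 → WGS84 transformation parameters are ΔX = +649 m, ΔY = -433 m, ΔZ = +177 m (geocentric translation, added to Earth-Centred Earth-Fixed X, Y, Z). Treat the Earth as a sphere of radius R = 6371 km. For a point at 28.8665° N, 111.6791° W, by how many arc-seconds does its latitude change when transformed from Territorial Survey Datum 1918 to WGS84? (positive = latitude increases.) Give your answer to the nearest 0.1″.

sin φ = 0.482770, cos φ = 0.875747, sin λ = -0.929267, cos λ = -0.369408.
North component: ΔN = −sin φ cos λ·ΔX − sin φ sin λ·ΔY + cos φ·ΔZ = −(0.482770)(-0.369408)(649) − (0.482770)(-0.929267)(-433) + (0.875747)(177) = 76.50 m.
1° of latitude spans πR/180 = 111195 m, so Δφ = 76.50 / 111195 × 3600 = 2.477″.

Δφ = 2.5″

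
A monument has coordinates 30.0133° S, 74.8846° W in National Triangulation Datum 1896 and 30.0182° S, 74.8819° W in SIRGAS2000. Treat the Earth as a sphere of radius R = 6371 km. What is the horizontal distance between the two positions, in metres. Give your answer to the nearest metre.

604 m

Δφ = -30.0182° − -30.0133° = -0.0049°; Δλ = -74.8819° − -74.8846° = +0.0027°.
1° along a meridian = πR/180 = 111195 m.
ΔN = Δφ × 111195 = -544.9 m; ΔE = Δλ × 111195 × cos(-30.0133°) = +0.0027 × 111195 × 0.865909 = 260.0 m.
Distance = √(ΔE² + ΔN²) = √(260.0² + (-544.9)²) = 603.7 m.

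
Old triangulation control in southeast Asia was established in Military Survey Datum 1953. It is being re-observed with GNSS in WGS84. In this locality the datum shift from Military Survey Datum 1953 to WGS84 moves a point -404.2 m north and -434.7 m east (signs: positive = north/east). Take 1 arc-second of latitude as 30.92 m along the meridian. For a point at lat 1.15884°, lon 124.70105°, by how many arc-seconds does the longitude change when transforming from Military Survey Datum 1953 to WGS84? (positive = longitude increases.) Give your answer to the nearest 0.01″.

At latitude 1.15884°, cos φ = 0.999795.
1″ of longitude at this latitude = 30.92 × cos φ = 30.9137 m, so Δλ = -434.7 / 30.9137 = -14.062″.

Δλ = -14.06″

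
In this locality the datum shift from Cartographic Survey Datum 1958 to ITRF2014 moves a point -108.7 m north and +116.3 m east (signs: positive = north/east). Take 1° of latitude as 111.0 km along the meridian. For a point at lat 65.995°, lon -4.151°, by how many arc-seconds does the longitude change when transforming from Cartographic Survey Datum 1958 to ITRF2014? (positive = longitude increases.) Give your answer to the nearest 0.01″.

Δλ = 9.27″

At latitude 65.995°, cos φ = 0.406816.
1° of longitude at this latitude = 111.0 × cos φ = 45.16 km, so Δλ = 116.3 / 45156.6 = 0.0025755° = 9.272″.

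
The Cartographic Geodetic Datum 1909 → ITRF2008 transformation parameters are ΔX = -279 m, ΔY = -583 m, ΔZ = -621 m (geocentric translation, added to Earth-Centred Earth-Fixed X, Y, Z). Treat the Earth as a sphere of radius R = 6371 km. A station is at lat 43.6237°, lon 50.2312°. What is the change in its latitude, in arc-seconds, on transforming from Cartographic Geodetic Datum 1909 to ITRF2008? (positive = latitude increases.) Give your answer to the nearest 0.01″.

Δφ = -0.56″

sin φ = 0.689919, cos φ = 0.723887, sin λ = 0.768632, cos λ = 0.639691.
North component: ΔN = −sin φ cos λ·ΔX − sin φ sin λ·ΔY + cos φ·ΔZ = −(0.689919)(0.639691)(-279) − (0.689919)(0.768632)(-583) + (0.723887)(-621) = -17.24 m.
1° of latitude spans πR/180 = 111195 m, so Δφ = -17.24 / 111195 × 3600 = -0.558″.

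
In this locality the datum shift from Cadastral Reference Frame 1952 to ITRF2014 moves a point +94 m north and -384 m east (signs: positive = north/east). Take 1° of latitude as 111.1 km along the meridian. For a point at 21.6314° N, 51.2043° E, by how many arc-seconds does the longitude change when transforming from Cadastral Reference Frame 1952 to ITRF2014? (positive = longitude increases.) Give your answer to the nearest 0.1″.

At latitude 21.6314°, cos φ = 0.929575.
1° of longitude at this latitude = 111.1 × cos φ = 103.28 km, so Δλ = -384.0 / 103275.7 = -0.0037182° = -13.386″.

Δλ = -13.4″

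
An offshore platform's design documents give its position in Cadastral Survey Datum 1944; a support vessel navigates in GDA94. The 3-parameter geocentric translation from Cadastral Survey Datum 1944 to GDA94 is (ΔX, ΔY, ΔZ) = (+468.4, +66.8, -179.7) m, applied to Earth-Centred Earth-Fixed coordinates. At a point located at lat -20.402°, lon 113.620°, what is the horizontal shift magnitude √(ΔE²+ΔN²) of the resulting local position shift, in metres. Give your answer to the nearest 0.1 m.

503.0 m

At φ = -20.402°, λ = 113.620°: sin φ = -0.348605, cos φ = 0.937270, sin λ = 0.916223, cos λ = -0.400669.
ΔE = −sin λ·ΔX + cos λ·ΔY = −(0.916223)·(468.4) + (-0.400669)·(66.8) = -455.92 m.
ΔN = −sin φ cos λ·ΔX − sin φ sin λ·ΔY + cos φ·ΔZ = −(-0.348605)(-0.400669)(468.4) − (-0.348605)(0.916223)(66.8) + (0.937270)(-179.7) = -212.52 m.
Horizontal magnitude = √(ΔE² + ΔN²) = √((-455.92)² + (-212.52)²) = 503.02 m.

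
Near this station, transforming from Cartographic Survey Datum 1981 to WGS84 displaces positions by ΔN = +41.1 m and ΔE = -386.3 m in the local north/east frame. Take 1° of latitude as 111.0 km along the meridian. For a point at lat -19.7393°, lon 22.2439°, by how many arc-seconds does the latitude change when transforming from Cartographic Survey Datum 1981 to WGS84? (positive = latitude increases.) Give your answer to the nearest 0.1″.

Δφ = 1.3″

1° of latitude = 111.0 km, so Δφ = 41.1 / 111000 = 0.0003703° = 1.333″.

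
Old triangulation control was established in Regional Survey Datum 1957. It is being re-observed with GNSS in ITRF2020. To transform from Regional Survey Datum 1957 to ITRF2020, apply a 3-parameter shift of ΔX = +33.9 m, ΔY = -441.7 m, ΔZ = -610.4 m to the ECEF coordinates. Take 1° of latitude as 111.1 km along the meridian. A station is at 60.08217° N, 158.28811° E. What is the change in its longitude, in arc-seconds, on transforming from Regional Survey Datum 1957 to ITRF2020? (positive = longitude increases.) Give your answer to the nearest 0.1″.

sin φ = 0.866742, cos φ = 0.498757, sin λ = 0.369940, cos λ = -0.929056.
East component: ΔE = −sin λ·ΔX + cos λ·ΔY = −(0.369940)(33.9) + (-0.929056)(-441.7) = 397.82 m.
1° of latitude spans 111100 m; at latitude φ, 1° of longitude spans that × cos φ = 55412.0 m, so Δλ = 397.82 / 55412.0 × 3600 = 25.846″.

Δλ = 25.8″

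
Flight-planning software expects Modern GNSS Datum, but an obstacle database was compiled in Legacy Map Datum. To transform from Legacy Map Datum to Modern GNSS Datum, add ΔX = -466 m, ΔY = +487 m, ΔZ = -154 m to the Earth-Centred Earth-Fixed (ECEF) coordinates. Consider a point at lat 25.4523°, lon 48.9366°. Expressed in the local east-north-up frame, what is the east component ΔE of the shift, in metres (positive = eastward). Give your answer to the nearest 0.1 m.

At φ = 25.4523°, λ = 48.9366°: sin φ = 0.429760, cos φ = 0.902943, sin λ = 0.753983, cos λ = 0.656894.
ΔE = −sin λ·ΔX + cos λ·ΔY = −(0.753983)·(-466) + (0.656894)·(487) = 671.26 m.

ΔE = 671.3 m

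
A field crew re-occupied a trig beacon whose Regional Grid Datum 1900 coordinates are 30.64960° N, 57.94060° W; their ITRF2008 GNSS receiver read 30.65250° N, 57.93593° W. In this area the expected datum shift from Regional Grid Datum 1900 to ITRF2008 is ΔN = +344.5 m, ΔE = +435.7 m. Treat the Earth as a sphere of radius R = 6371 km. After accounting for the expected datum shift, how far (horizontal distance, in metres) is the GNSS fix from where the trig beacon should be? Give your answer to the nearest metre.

Observed coordinate differences: Δφ = +0.00290°, Δλ = +0.00467°.
Converting to metres (1° lat = 111195 m, cos φ = 0.860301): observed ΔN = 322.5 m, observed ΔE = 446.7 m.
Subtracting the expected shift leaves a residual of 322.5 − (344.5) = -22.0 m north and 446.7 − (435.7) = 11.0 m east.
Residual distance = √((-22.0)² + 11.0²) = 24.6 m.

25 m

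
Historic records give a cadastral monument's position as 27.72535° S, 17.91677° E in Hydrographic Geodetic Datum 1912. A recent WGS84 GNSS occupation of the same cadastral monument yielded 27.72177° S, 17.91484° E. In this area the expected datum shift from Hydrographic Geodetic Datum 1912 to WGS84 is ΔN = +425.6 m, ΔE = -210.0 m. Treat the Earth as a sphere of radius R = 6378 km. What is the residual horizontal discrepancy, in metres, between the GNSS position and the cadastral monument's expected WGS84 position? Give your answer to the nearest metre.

Observed coordinate differences: Δφ = +0.00358°, Δλ = -0.00193°.
Converting to metres (1° lat = 111317 m, cos φ = 0.885188): observed ΔN = 398.5 m, observed ΔE = -190.2 m.
Subtracting the expected shift leaves a residual of 398.5 − (425.6) = -27.1 m north and -190.2 − (-210.0) = 19.8 m east.
Residual distance = √((-27.1)² + 19.8²) = 33.6 m.

34 m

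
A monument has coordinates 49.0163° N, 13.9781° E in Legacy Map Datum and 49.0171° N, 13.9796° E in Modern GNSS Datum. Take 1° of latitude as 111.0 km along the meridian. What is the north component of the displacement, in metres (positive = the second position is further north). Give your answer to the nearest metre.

ΔN = 89 m

Δφ = 49.0171° − 49.0163° = +0.0008°; Δλ = 13.9796° − 13.9781° = +0.0015°.
ΔN = Δφ × 111000 = 88.8 m; ΔE = Δλ × 111000 × cos(49.0163°) = +0.0015 × 111000 × 0.655844 = 109.2 m.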